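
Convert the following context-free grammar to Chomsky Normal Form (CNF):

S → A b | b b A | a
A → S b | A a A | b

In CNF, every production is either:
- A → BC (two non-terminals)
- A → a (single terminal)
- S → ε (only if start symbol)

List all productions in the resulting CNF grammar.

TB → b; S → a; TA → a; A → b; S → A TB; S → TB X0; X0 → TB A; A → S TB; A → A X1; X1 → TA A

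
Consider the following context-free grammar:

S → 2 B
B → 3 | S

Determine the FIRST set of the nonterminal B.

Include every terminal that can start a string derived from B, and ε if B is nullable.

We compute FIRST(B) using the standard algorithm.
FIRST(B) = {2, 3}
FIRST(S) = {2}
Therefore, FIRST(B) = {2, 3}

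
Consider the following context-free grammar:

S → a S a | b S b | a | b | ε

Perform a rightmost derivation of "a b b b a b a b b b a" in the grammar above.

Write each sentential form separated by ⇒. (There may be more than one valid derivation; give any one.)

S ⇒ a S a ⇒ a b S b a ⇒ a b b S b b a ⇒ a b b b S b b b a ⇒ a b b b a S a b b b a ⇒ a b b b a b a b b b a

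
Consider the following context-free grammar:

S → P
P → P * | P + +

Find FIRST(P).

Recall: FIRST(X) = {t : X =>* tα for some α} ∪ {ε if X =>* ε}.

We compute FIRST(P) using the standard algorithm.
FIRST(P) = {}
FIRST(S) = {}
Therefore, FIRST(P) = {}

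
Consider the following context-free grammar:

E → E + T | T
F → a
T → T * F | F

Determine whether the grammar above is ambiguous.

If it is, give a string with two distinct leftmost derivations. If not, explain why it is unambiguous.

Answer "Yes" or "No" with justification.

No - the grammar is unambiguous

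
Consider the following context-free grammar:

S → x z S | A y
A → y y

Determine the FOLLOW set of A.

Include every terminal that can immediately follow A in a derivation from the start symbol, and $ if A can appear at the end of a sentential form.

We compute FOLLOW(A) using the standard algorithm.
FOLLOW(S) starts with {$}.
FIRST(A) = {y}
FIRST(S) = {x, y}
FOLLOW(A) = {y}
FOLLOW(S) = {$}
Therefore, FOLLOW(A) = {y}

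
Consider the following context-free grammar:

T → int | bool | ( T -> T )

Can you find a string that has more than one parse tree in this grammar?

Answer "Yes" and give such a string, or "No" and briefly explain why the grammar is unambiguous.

No - the grammar is unambiguous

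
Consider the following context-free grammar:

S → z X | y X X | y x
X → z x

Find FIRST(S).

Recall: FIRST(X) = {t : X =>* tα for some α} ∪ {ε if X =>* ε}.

We compute FIRST(S) using the standard algorithm.
FIRST(S) = {y, z}
FIRST(X) = {z}
Therefore, FIRST(S) = {y, z}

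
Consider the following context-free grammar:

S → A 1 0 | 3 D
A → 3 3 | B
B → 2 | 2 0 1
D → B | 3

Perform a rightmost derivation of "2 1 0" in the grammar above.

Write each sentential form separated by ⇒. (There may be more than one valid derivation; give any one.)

S ⇒ A 1 0 ⇒ B 1 0 ⇒ 2 1 0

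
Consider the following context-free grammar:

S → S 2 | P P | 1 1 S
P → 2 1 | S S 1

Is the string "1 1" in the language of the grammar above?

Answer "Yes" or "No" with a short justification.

No - no valid derivation exists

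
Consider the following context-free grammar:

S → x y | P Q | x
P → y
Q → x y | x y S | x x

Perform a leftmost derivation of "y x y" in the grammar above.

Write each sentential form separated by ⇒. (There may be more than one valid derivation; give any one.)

S ⇒ P Q ⇒ y Q ⇒ y x y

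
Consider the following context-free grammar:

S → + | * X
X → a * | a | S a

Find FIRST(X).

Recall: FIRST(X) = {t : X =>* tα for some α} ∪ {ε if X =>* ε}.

We compute FIRST(X) using the standard algorithm.
FIRST(S) = {*, +}
FIRST(X) = {*, +, a}
Therefore, FIRST(X) = {*, +, a}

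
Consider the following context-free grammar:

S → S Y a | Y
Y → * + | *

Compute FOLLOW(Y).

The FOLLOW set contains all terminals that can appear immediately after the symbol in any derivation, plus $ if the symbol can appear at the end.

We compute FOLLOW(Y) using the standard algorithm.
FOLLOW(S) starts with {$}.
FIRST(S) = {*}
FIRST(Y) = {*}
FOLLOW(S) = {$, *}
FOLLOW(Y) = {$, *, a}
Therefore, FOLLOW(Y) = {$, *, a}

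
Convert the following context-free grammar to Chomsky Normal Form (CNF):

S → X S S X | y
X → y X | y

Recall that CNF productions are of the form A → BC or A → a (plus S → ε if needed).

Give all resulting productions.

S → y; TY → y; X → y; S → X X0; X0 → S X1; X1 → S X; X → TY X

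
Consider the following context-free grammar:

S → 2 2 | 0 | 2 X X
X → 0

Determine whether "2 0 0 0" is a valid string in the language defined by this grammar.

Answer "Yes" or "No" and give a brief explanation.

No - no valid derivation exists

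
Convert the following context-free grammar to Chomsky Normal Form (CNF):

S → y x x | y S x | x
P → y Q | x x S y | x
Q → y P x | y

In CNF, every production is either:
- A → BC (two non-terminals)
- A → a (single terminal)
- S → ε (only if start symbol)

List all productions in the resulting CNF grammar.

TY → y; TX → x; S → x; P → x; Q → y; S → TY X0; X0 → TX TX; S → TY X1; X1 → S TX; P → TY Q; P → TX X2; X2 → TX X3; X3 → S TY; Q → TY X4; X4 → P TX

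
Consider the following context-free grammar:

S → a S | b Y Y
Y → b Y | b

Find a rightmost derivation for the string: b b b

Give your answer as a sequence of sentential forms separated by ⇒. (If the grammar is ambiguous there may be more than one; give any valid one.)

S ⇒ b Y Y ⇒ b Y b ⇒ b b b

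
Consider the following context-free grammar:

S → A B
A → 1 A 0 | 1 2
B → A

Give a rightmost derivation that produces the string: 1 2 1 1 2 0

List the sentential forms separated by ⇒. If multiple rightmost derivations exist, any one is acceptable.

S ⇒ A B ⇒ A A ⇒ A 1 A 0 ⇒ A 1 1 2 0 ⇒ 1 2 1 1 2 0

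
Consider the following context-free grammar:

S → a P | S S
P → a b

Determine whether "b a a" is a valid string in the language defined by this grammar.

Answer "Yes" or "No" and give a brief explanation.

No - no valid derivation exists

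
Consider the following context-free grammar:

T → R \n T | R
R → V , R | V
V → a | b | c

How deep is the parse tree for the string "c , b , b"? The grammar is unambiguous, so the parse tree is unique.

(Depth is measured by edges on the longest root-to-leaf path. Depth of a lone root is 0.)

5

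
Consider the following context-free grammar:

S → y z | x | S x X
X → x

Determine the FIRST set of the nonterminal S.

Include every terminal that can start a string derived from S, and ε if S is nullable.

We compute FIRST(S) using the standard algorithm.
FIRST(S) = {x, y}
FIRST(X) = {x}
Therefore, FIRST(S) = {x, y}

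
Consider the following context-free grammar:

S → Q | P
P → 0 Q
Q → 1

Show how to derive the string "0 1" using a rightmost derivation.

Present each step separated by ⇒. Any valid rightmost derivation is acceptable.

S ⇒ P ⇒ 0 Q ⇒ 0 1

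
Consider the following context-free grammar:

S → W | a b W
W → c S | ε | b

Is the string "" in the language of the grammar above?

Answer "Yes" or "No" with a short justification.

Yes - a valid derivation exists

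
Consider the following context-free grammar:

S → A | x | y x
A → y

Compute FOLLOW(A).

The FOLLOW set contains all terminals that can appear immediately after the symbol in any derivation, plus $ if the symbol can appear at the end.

We compute FOLLOW(A) using the standard algorithm.
FOLLOW(S) starts with {$}.
FIRST(A) = {y}
FIRST(S) = {x, y}
FOLLOW(A) = {$}
FOLLOW(S) = {$}
Therefore, FOLLOW(A) = {$}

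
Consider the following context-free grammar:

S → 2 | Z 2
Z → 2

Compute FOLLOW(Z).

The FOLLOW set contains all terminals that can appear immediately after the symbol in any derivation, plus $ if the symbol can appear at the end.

We compute FOLLOW(Z) using the standard algorithm.
FOLLOW(S) starts with {$}.
FIRST(S) = {2}
FIRST(Z) = {2}
FOLLOW(S) = {$}
FOLLOW(Z) = {2}
Therefore, FOLLOW(Z) = {2}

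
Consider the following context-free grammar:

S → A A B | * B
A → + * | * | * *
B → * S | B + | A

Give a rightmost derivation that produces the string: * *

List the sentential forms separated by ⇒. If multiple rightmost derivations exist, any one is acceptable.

S ⇒ * B ⇒ * A ⇒ * *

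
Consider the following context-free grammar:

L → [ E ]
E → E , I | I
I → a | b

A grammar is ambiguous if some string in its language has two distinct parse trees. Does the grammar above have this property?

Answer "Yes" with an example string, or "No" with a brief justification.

No - the grammar is unambiguous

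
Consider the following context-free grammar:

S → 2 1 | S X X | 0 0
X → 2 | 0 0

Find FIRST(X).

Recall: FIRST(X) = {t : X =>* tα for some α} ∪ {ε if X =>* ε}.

We compute FIRST(X) using the standard algorithm.
FIRST(S) = {0, 2}
FIRST(X) = {0, 2}
Therefore, FIRST(X) = {0, 2}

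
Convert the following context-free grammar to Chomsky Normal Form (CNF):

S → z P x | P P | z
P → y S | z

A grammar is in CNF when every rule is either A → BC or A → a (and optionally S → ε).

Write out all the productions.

TZ → z; TX → x; S → z; TY → y; P → z; S → TZ X0; X0 → P TX; S → P P; P → TY S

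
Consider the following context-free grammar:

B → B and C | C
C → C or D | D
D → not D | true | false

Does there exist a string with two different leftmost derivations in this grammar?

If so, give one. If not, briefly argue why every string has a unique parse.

No - every string in the language has a unique leftmost derivation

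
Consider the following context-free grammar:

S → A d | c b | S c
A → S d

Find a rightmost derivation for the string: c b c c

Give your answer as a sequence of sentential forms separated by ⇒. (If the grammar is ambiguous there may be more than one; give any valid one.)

S ⇒ S c ⇒ S c c ⇒ c b c c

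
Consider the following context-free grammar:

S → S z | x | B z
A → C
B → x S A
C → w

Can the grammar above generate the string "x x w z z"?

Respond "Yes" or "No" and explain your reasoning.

Yes - a valid derivation exists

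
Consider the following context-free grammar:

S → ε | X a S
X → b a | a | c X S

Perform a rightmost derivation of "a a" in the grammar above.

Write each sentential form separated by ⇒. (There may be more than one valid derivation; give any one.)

S ⇒ X a S ⇒ X a ⇒ a a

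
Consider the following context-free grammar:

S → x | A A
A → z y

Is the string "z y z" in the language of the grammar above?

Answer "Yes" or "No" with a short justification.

No - no valid derivation exists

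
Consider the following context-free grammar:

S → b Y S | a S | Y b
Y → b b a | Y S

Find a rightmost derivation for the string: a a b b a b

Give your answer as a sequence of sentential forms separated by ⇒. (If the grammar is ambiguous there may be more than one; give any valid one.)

S ⇒ a S ⇒ a a S ⇒ a a Y b ⇒ a a b b a b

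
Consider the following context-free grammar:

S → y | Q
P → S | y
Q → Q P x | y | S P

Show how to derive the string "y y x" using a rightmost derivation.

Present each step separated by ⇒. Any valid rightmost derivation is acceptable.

S ⇒ Q ⇒ Q P x ⇒ Q y x ⇒ y y x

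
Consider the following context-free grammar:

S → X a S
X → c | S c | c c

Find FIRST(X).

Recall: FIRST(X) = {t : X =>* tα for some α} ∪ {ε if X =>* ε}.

We compute FIRST(X) using the standard algorithm.
FIRST(S) = {c}
FIRST(X) = {c}
Therefore, FIRST(X) = {c}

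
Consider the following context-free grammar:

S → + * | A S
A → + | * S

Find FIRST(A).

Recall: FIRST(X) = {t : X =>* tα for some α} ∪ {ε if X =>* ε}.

We compute FIRST(A) using the standard algorithm.
FIRST(A) = {*, +}
FIRST(S) = {*, +}
Therefore, FIRST(A) = {*, +}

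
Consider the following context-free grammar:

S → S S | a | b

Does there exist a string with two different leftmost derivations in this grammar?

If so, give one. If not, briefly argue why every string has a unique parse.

Yes - the string 'b a a b' has two distinct leftmost derivations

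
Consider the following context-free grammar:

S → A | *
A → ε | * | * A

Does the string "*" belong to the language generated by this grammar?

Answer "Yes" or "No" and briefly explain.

Yes - a valid derivation exists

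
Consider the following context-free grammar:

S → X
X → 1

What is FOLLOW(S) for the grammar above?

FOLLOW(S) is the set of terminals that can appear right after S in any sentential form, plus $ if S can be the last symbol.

We compute FOLLOW(S) using the standard algorithm.
FOLLOW(S) starts with {$}.
FIRST(S) = {1}
FIRST(X) = {1}
FOLLOW(S) = {$}
FOLLOW(X) = {$}
Therefore, FOLLOW(S) = {$}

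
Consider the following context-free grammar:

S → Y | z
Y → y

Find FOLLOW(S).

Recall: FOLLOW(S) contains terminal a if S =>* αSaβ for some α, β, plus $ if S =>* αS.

We compute FOLLOW(S) using the standard algorithm.
FOLLOW(S) starts with {$}.
FIRST(S) = {y, z}
FIRST(Y) = {y}
FOLLOW(S) = {$}
FOLLOW(Y) = {$}
Therefore, FOLLOW(S) = {$}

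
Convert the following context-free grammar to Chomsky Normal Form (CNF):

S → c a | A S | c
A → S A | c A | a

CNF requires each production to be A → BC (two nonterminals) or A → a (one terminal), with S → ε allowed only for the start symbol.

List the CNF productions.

TC → c; TA → a; S → c; A → a; S → TC TA; S → A S; A → S A; A → TC A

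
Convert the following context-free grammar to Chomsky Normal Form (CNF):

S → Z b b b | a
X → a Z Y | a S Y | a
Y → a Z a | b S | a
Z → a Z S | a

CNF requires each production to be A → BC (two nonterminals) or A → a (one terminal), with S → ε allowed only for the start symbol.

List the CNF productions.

TB → b; S → a; TA → a; X → a; Y → a; Z → a; S → Z X0; X0 → TB X1; X1 → TB TB; X → TA X2; X2 → Z Y; X → TA X3; X3 → S Y; Y → TA X4; X4 → Z TA; Y → TB S; Z → TA X5; X5 → Z S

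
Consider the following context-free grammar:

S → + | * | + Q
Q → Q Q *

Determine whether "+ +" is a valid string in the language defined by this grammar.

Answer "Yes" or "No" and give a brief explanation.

No - no valid derivation exists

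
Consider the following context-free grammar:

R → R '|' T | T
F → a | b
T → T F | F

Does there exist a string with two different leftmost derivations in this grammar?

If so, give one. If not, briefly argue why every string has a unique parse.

No - every string in the language has a unique leftmost derivation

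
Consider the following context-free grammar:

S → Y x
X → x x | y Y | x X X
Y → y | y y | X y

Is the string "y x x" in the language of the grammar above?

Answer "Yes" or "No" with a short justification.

No - no valid derivation exists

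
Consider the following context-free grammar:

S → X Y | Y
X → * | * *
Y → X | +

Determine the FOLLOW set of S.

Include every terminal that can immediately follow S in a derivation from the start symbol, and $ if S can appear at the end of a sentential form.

We compute FOLLOW(S) using the standard algorithm.
FOLLOW(S) starts with {$}.
FIRST(S) = {*, +}
FIRST(X) = {*}
FIRST(Y) = {*, +}
FOLLOW(S) = {$}
FOLLOW(X) = {$, *, +}
FOLLOW(Y) = {$}
Therefore, FOLLOW(S) = {$}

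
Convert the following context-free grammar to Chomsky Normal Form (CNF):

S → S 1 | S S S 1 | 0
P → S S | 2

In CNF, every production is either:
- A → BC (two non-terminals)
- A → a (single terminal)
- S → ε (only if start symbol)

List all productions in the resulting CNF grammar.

T1 → 1; S → 0; P → 2; S → S T1; S → S X0; X0 → S X1; X1 → S T1; P → S S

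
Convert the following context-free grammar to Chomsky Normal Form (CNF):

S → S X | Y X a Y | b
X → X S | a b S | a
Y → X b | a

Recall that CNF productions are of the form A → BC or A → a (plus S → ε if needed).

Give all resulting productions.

TA → a; S → b; TB → b; X → a; Y → a; S → S X; S → Y X0; X0 → X X1; X1 → TA Y; X → X S; X → TA X2; X2 → TB S; Y → X TB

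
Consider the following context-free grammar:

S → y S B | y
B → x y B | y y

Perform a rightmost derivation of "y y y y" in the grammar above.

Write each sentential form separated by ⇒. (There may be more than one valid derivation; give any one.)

S ⇒ y S B ⇒ y S y y ⇒ y y y y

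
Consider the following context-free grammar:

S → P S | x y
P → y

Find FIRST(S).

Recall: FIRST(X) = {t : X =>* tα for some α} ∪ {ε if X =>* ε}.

We compute FIRST(S) using the standard algorithm.
FIRST(P) = {y}
FIRST(S) = {x, y}
Therefore, FIRST(S) = {x, y}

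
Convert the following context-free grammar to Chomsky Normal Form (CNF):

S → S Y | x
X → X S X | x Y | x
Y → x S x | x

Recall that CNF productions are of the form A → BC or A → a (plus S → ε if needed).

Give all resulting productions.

S → x; TX → x; X → x; Y → x; S → S Y; X → X X0; X0 → S X; X → TX Y; Y → TX X1; X1 → S TX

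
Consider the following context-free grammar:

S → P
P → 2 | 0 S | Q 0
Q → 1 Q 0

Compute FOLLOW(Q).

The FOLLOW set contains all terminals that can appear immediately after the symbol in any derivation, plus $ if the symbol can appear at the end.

We compute FOLLOW(Q) using the standard algorithm.
FOLLOW(S) starts with {$}.
FIRST(P) = {0, 1, 2}
FIRST(Q) = {1}
FIRST(S) = {0, 1, 2}
FOLLOW(P) = {$}
FOLLOW(Q) = {0}
FOLLOW(S) = {$}
Therefore, FOLLOW(Q) = {0}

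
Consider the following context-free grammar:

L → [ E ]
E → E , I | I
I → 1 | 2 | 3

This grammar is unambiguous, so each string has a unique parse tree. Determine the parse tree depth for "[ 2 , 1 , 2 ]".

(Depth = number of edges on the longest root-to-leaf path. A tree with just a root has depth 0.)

5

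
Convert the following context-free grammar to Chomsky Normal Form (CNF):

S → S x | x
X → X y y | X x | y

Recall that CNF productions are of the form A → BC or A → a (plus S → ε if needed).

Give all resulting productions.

TX → x; S → x; TY → y; X → y; S → S TX; X → X X0; X0 → TY TY; X → X TX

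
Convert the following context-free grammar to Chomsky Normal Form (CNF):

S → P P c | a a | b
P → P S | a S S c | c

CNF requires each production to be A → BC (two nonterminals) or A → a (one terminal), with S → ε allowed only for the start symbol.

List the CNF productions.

TC → c; TA → a; S → b; P → c; S → P X0; X0 → P TC; S → TA TA; P → P S; P → TA X1; X1 → S X2; X2 → S TC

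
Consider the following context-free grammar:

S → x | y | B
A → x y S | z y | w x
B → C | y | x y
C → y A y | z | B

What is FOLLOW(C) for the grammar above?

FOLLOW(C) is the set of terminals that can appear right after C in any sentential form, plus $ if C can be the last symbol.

We compute FOLLOW(C) using the standard algorithm.
FOLLOW(S) starts with {$}.
FIRST(A) = {w, x, z}
FIRST(B) = {x, y, z}
FIRST(C) = {x, y, z}
FIRST(S) = {x, y, z}
FOLLOW(A) = {y}
FOLLOW(B) = {$, y}
FOLLOW(C) = {$, y}
FOLLOW(S) = {$, y}
Therefore, FOLLOW(C) = {$, y}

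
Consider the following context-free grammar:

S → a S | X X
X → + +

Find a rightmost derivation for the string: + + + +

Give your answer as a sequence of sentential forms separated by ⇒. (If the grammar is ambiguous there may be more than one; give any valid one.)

S ⇒ X X ⇒ X + + ⇒ + + + +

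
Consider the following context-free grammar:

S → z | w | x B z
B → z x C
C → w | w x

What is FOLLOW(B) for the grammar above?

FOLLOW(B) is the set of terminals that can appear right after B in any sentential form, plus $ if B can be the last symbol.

We compute FOLLOW(B) using the standard algorithm.
FOLLOW(S) starts with {$}.
FIRST(B) = {z}
FIRST(C) = {w}
FIRST(S) = {w, x, z}
FOLLOW(B) = {z}
FOLLOW(C) = {z}
FOLLOW(S) = {$}
Therefore, FOLLOW(B) = {z}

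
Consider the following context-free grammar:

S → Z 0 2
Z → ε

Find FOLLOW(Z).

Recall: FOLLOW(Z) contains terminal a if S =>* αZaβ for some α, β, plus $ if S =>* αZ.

We compute FOLLOW(Z) using the standard algorithm.
FOLLOW(S) starts with {$}.
FIRST(S) = {0}
FIRST(Z) = {ε}
FOLLOW(S) = {$}
FOLLOW(Z) = {0}
Therefore, FOLLOW(Z) = {0}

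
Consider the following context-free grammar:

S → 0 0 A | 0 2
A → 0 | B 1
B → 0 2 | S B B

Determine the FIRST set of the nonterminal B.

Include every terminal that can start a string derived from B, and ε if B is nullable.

We compute FIRST(B) using the standard algorithm.
FIRST(A) = {0}
FIRST(B) = {0}
FIRST(S) = {0}
Therefore, FIRST(B) = {0}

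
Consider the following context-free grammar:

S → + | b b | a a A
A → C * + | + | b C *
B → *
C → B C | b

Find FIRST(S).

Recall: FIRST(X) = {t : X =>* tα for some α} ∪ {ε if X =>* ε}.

We compute FIRST(S) using the standard algorithm.
FIRST(A) = {*, +, b}
FIRST(B) = {*}
FIRST(C) = {*, b}
FIRST(S) = {+, a, b}
Therefore, FIRST(S) = {+, a, b}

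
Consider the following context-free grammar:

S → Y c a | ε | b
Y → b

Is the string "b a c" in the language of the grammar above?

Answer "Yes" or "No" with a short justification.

No - no valid derivation exists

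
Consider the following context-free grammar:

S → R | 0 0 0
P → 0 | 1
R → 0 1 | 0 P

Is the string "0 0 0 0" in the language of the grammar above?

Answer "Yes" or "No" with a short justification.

No - no valid derivation exists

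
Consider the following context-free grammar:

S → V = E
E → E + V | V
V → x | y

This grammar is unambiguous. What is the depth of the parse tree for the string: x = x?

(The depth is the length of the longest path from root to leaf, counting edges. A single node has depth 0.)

3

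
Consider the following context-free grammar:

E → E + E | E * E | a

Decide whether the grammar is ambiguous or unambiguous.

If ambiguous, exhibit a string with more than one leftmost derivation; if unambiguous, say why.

Ambiguous - the string 'a + a + a * a' has two distinct leftmost derivations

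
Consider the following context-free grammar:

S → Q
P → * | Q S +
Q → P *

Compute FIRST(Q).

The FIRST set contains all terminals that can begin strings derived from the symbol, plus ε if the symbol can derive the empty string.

We compute FIRST(Q) using the standard algorithm.
FIRST(P) = {*}
FIRST(Q) = {*}
FIRST(S) = {*}
Therefore, FIRST(Q) = {*}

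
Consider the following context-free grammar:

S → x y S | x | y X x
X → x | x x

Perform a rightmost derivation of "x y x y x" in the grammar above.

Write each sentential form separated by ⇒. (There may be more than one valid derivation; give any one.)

S ⇒ x y S ⇒ x y x y S ⇒ x y x y x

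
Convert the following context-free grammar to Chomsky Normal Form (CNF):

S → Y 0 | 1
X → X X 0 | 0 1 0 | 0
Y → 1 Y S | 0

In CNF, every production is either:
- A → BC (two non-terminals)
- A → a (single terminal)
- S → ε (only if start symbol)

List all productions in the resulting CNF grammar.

T0 → 0; S → 1; T1 → 1; X → 0; Y → 0; S → Y T0; X → X X0; X0 → X T0; X → T0 X1; X1 → T1 T0; Y → T1 X2; X2 → Y S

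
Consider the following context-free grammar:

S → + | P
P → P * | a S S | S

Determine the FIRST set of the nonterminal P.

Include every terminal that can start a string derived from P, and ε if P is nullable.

We compute FIRST(P) using the standard algorithm.
FIRST(P) = {+, a}
FIRST(S) = {+, a}
Therefore, FIRST(P) = {+, a}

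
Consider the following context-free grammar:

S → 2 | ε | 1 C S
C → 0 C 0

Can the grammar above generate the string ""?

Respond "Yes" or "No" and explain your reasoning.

Yes - a valid derivation exists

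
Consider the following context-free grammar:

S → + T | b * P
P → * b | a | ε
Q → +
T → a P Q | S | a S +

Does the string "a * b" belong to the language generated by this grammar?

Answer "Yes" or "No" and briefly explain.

No - no valid derivation exists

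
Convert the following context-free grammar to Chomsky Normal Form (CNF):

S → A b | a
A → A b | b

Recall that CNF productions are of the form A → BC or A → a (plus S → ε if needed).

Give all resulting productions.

TB → b; S → a; A → b; S → A TB; A → A TB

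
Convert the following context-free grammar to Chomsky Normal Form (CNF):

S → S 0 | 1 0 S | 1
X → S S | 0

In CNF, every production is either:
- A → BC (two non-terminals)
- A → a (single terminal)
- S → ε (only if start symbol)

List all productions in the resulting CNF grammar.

T0 → 0; T1 → 1; S → 1; X → 0; S → S T0; S → T1 X0; X0 → T0 S; X → S S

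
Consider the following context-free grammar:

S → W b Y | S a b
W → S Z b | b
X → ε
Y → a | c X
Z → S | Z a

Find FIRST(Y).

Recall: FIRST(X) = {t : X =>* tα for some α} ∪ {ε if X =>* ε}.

We compute FIRST(Y) using the standard algorithm.
FIRST(S) = {b}
FIRST(W) = {b}
FIRST(X) = {ε}
FIRST(Y) = {a, c}
FIRST(Z) = {b}
Therefore, FIRST(Y) = {a, c}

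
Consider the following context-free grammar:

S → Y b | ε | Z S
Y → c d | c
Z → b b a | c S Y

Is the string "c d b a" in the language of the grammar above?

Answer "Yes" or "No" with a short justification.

No - no valid derivation exists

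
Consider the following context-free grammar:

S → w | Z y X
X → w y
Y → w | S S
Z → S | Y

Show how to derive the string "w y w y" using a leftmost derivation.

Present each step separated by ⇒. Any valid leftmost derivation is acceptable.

S ⇒ Z y X ⇒ S y X ⇒ w y X ⇒ w y w y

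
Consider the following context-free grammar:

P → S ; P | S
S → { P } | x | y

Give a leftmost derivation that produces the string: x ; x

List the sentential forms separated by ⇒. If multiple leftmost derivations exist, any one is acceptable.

P ⇒ S ; P ⇒ x ; P ⇒ x ; S ⇒ x ; x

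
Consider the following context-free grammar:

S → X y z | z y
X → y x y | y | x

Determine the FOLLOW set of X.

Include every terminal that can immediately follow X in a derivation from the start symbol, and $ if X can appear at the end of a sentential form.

We compute FOLLOW(X) using the standard algorithm.
FOLLOW(S) starts with {$}.
FIRST(S) = {x, y, z}
FIRST(X) = {x, y}
FOLLOW(S) = {$}
FOLLOW(X) = {y}
Therefore, FOLLOW(X) = {y}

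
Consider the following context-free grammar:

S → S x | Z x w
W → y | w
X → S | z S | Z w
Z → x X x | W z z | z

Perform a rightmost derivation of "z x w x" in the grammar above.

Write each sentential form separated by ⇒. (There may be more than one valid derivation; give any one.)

S ⇒ S x ⇒ Z x w x ⇒ z x w x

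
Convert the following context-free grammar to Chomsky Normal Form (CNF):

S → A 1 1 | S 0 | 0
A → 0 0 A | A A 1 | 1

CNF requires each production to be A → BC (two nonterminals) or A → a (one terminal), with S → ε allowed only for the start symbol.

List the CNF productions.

T1 → 1; T0 → 0; S → 0; A → 1; S → A X0; X0 → T1 T1; S → S T0; A → T0 X1; X1 → T0 A; A → A X2; X2 → A T1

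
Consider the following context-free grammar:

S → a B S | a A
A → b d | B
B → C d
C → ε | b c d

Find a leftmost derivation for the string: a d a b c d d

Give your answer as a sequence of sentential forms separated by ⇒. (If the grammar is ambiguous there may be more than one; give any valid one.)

S ⇒ a B S ⇒ a C d S ⇒ a d S ⇒ a d a A ⇒ a d a B ⇒ a d a C d ⇒ a d a b c d d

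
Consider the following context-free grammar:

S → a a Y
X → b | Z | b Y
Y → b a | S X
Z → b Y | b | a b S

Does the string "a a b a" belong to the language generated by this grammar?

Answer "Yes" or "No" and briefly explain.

Yes - a valid derivation exists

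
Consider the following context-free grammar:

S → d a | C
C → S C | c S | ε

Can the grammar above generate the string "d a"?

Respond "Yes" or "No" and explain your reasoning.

Yes - a valid derivation exists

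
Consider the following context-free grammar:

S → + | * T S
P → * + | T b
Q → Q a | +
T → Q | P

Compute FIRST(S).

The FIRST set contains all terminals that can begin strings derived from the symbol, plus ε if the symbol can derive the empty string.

We compute FIRST(S) using the standard algorithm.
FIRST(P) = {*, +}
FIRST(Q) = {+}
FIRST(S) = {*, +}
FIRST(T) = {*, +}
Therefore, FIRST(S) = {*, +}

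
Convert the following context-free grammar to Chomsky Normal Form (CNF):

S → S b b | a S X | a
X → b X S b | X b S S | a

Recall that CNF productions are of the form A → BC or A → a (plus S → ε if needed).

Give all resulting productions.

TB → b; TA → a; S → a; X → a; S → S X0; X0 → TB TB; S → TA X1; X1 → S X; X → TB X2; X2 → X X3; X3 → S TB; X → X X4; X4 → TB X5; X5 → S S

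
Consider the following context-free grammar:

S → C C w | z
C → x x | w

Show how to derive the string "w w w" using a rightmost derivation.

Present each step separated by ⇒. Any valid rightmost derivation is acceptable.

S ⇒ C C w ⇒ C w w ⇒ w w w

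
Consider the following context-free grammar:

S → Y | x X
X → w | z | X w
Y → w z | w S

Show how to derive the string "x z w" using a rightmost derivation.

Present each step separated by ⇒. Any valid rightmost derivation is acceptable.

S ⇒ x X ⇒ x X w ⇒ x z w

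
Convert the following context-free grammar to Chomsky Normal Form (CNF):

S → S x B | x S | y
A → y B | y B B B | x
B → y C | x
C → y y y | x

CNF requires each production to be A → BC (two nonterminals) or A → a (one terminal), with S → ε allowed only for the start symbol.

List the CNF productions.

TX → x; S → y; TY → y; A → x; B → x; C → x; S → S X0; X0 → TX B; S → TX S; A → TY B; A → TY X1; X1 → B X2; X2 → B B; B → TY C; C → TY X3; X3 → TY TY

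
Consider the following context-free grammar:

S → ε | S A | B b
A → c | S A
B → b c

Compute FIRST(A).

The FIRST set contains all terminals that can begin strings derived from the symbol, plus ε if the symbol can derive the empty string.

We compute FIRST(A) using the standard algorithm.
FIRST(A) = {b, c}
FIRST(B) = {b}
FIRST(S) = {b, c, ε}
Therefore, FIRST(A) = {b, c}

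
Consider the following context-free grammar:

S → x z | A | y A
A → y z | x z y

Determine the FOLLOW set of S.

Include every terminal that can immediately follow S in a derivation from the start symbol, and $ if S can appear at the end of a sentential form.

We compute FOLLOW(S) using the standard algorithm.
FOLLOW(S) starts with {$}.
FIRST(A) = {x, y}
FIRST(S) = {x, y}
FOLLOW(A) = {$}
FOLLOW(S) = {$}
Therefore, FOLLOW(S) = {$}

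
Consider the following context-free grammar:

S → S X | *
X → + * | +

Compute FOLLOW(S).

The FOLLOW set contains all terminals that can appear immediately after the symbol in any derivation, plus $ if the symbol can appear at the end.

We compute FOLLOW(S) using the standard algorithm.
FOLLOW(S) starts with {$}.
FIRST(S) = {*}
FIRST(X) = {+}
FOLLOW(S) = {$, +}
FOLLOW(X) = {$, +}
Therefore, FOLLOW(S) = {$, +}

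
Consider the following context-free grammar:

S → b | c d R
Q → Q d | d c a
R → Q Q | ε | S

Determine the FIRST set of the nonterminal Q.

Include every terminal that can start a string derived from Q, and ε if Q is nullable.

We compute FIRST(Q) using the standard algorithm.
FIRST(Q) = {d}
FIRST(R) = {b, c, d, ε}
FIRST(S) = {b, c}
Therefore, FIRST(Q) = {d}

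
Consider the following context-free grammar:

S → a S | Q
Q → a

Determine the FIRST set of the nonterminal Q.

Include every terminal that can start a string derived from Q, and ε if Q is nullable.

We compute FIRST(Q) using the standard algorithm.
FIRST(Q) = {a}
FIRST(S) = {a}
Therefore, FIRST(Q) = {a}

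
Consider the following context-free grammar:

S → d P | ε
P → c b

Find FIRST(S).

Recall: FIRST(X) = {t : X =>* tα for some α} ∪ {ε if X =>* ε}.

We compute FIRST(S) using the standard algorithm.
FIRST(P) = {c}
FIRST(S) = {d, ε}
Therefore, FIRST(S) = {d, ε}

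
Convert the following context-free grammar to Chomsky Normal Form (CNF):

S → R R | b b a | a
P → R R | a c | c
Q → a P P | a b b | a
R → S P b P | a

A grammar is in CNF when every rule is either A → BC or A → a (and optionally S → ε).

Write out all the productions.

TB → b; TA → a; S → a; TC → c; P → c; Q → a; R → a; S → R R; S → TB X0; X0 → TB TA; P → R R; P → TA TC; Q → TA X1; X1 → P P; Q → TA X2; X2 → TB TB; R → S X3; X3 → P X4; X4 → TB P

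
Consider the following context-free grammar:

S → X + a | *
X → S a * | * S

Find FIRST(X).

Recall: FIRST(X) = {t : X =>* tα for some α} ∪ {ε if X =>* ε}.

We compute FIRST(X) using the standard algorithm.
FIRST(S) = {*}
FIRST(X) = {*}
Therefore, FIRST(X) = {*}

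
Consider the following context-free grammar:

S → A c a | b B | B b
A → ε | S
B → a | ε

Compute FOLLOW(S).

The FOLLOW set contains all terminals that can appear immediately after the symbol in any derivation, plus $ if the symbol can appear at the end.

We compute FOLLOW(S) using the standard algorithm.
FOLLOW(S) starts with {$}.
FIRST(A) = {a, b, c, ε}
FIRST(B) = {a, ε}
FIRST(S) = {a, b, c}
FOLLOW(A) = {c}
FOLLOW(B) = {$, b, c}
FOLLOW(S) = {$, c}
Therefore, FOLLOW(S) = {$, c}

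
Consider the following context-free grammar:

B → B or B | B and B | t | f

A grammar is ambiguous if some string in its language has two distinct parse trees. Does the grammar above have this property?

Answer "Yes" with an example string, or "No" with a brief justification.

Yes - the string 'f and f or t and f and t' has two distinct parse trees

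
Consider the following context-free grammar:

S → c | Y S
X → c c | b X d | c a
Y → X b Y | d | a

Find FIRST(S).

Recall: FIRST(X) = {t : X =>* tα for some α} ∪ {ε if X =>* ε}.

We compute FIRST(S) using the standard algorithm.
FIRST(S) = {a, b, c, d}
FIRST(X) = {b, c}
FIRST(Y) = {a, b, c, d}
Therefore, FIRST(S) = {a, b, c, d}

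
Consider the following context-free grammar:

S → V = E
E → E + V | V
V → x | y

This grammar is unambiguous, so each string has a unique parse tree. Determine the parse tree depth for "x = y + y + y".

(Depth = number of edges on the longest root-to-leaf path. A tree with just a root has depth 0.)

5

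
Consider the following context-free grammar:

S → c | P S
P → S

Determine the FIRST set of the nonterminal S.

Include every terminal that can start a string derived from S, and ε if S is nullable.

We compute FIRST(S) using the standard algorithm.
FIRST(P) = {c}
FIRST(S) = {c}
Therefore, FIRST(S) = {c}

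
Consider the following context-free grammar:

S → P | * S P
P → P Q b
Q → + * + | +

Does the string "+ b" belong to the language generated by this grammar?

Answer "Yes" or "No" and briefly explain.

No - no valid derivation exists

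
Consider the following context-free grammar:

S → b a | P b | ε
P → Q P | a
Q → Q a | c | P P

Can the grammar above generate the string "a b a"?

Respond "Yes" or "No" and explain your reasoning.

No - no valid derivation exists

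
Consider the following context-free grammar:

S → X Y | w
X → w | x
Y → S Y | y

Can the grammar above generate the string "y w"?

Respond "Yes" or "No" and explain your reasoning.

No - no valid derivation exists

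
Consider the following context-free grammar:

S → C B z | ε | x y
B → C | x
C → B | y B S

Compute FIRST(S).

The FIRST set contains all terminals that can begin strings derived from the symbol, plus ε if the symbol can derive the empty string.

We compute FIRST(S) using the standard algorithm.
FIRST(B) = {x, y}
FIRST(C) = {x, y}
FIRST(S) = {x, y, ε}
Therefore, FIRST(S) = {x, y, ε}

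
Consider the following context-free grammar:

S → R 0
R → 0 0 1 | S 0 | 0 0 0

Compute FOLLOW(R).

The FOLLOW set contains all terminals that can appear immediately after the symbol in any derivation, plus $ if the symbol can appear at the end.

We compute FOLLOW(R) using the standard algorithm.
FOLLOW(S) starts with {$}.
FIRST(R) = {0}
FIRST(S) = {0}
FOLLOW(R) = {0}
FOLLOW(S) = {$, 0}
Therefore, FOLLOW(R) = {0}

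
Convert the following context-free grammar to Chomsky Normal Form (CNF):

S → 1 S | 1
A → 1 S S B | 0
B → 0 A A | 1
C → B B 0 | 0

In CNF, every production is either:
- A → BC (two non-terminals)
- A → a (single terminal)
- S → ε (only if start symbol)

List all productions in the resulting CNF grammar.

T1 → 1; S → 1; A → 0; T0 → 0; B → 1; C → 0; S → T1 S; A → T1 X0; X0 → S X1; X1 → S B; B → T0 X2; X2 → A A; C → B X3; X3 → B T0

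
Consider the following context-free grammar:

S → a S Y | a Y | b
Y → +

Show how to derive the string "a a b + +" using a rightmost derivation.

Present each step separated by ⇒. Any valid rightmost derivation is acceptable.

S ⇒ a S Y ⇒ a S + ⇒ a a S Y + ⇒ a a S + + ⇒ a a b + +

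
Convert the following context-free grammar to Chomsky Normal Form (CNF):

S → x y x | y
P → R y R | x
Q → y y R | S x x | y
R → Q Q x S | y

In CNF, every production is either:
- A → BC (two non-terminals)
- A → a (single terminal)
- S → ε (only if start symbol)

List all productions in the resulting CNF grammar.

TX → x; TY → y; S → y; P → x; Q → y; R → y; S → TX X0; X0 → TY TX; P → R X1; X1 → TY R; Q → TY X2; X2 → TY R; Q → S X3; X3 → TX TX; R → Q X4; X4 → Q X5; X5 → TX S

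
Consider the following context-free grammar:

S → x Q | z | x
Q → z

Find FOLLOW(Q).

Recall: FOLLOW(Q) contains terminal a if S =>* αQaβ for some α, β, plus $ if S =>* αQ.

We compute FOLLOW(Q) using the standard algorithm.
FOLLOW(S) starts with {$}.
FIRST(Q) = {z}
FIRST(S) = {x, z}
FOLLOW(Q) = {$}
FOLLOW(S) = {$}
Therefore, FOLLOW(Q) = {$}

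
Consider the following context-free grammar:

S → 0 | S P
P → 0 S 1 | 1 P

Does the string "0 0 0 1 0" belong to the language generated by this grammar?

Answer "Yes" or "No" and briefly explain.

No - no valid derivation exists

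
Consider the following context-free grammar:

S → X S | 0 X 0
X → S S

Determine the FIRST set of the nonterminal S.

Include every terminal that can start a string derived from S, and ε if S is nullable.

We compute FIRST(S) using the standard algorithm.
FIRST(S) = {0}
FIRST(X) = {0}
Therefore, FIRST(S) = {0}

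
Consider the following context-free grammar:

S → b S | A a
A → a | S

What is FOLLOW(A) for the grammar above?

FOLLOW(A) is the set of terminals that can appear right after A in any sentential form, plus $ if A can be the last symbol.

We compute FOLLOW(A) using the standard algorithm.
FOLLOW(S) starts with {$}.
FIRST(A) = {a, b}
FIRST(S) = {a, b}
FOLLOW(A) = {a}
FOLLOW(S) = {$, a}
Therefore, FOLLOW(A) = {a}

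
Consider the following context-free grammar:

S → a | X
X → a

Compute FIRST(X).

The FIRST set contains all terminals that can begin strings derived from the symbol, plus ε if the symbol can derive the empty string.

We compute FIRST(X) using the standard algorithm.
FIRST(S) = {a}
FIRST(X) = {a}
Therefore, FIRST(X) = {a}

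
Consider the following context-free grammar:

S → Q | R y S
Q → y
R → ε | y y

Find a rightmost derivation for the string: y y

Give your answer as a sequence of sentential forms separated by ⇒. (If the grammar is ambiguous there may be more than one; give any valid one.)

S ⇒ R y S ⇒ R y Q ⇒ R y y ⇒ y y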